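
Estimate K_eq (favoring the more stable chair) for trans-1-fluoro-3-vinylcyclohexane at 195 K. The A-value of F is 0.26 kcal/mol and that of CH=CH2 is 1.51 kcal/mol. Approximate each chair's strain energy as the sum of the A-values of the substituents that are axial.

C1 and C3 have the same parity, so for the trans isomer the two substituents are one axial and one equatorial in each chair.
Chair I (fluoro axial, vinyl equatorial): E = 0.26 kcal/mol; chair II (fluoro equatorial, vinyl axial): E = 1.51 kcal/mol.
ΔG = 1.25 kcal/mol between the two chairs.
K = exp(ΔG/RT) with R = 1.987×10⁻³ kcal mol⁻¹ K⁻¹ and T = 195 K gives K ≈ 25.2.

K ≈ 25.2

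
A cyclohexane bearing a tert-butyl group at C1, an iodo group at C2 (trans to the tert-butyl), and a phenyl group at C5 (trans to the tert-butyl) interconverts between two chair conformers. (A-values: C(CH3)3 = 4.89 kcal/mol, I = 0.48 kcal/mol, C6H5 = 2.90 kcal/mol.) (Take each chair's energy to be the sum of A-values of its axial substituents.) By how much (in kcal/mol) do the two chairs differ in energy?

Chair I (tert-butyl axial, iodo axial, phenyl equatorial): E = 5.37 kcal/mol.
Chair II (tert-butyl equatorial, iodo equatorial, phenyl axial): E = 2.90 kcal/mol.
ΔE = 5.37 − 2.90 = 2.47 kcal/mol; chair II is more stable.

2.47 kcal/mol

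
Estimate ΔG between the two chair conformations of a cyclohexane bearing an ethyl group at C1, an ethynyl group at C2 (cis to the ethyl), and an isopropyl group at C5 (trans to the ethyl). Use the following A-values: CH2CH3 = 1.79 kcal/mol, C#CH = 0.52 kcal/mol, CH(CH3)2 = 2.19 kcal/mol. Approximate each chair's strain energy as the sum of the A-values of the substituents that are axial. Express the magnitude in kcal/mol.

Chair I (ethyl axial, ethynyl equatorial, isopropyl equatorial): E = 1.79 kcal/mol.
Chair II (ethyl equatorial, ethynyl axial, isopropyl axial): E = 2.71 kcal/mol.
ΔE = 2.71 − 1.79 = 0.92 kcal/mol; chair I is more stable.

0.92 kcal/mol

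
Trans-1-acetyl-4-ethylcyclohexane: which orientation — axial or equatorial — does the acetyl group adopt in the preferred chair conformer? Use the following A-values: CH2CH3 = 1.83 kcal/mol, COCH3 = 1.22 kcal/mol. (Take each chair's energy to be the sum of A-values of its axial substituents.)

C1 and C4 have opposite parity, so for the trans isomer the two substituents are e,e in one chair and a,a in the other.
Chair I (ethyl axial, acetyl axial): E = 3.05 kcal/mol.
Chair II (ethyl equatorial, acetyl equatorial): E = 0.00 kcal/mol.
Chair II is the more stable (lower-energy) conformer, and in that chair the acetyl group is equatorial.

equatorial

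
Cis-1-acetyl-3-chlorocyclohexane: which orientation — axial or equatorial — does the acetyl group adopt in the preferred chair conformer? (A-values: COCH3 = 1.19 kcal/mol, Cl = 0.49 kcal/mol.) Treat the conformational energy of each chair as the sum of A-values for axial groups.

C1 and C3 have the same parity, so for the cis isomer the two substituents are e,e in one chair and a,a in the other.
Chair I (acetyl axial, chloro axial): E = 1.68 kcal/mol.
Chair II (acetyl equatorial, chloro equatorial): E = 0.00 kcal/mol.
Chair II is the more stable (lower-energy) conformer, and in that chair the acetyl group is equatorial.

equatorial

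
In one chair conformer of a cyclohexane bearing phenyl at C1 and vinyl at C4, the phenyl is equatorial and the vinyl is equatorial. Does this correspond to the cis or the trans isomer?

C1 and C4 have opposite parity, so their axial bonds point in opposite directions.
With opposite-parity carbons, two substituents on the same face are one axial and one equatorial; opposite faces give both axial or both equatorial.
Here the groups are equatorial/equatorial → opposite face → trans.

trans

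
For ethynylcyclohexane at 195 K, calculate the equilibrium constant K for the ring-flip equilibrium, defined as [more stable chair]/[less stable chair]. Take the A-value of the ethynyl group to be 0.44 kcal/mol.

K ≈ 3.11

One chair has the ethynyl group axial (E = 0.44 kcal/mol) and the other has it equatorial (E = 0).
ΔG = 0.44 kcal/mol between the two chairs.
K = exp(ΔG/RT) with R = 1.987×10⁻³ kcal mol⁻¹ K⁻¹ and T = 195 K gives K ≈ 3.11.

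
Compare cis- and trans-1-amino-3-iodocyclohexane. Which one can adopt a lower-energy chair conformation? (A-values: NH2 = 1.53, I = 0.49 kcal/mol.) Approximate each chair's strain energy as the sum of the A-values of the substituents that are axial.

cis

At 1,3 positions (parity same): cis → (e,e or a,a); trans → (a,e or e,a).
Best chair for cis: E = 0.00 kcal/mol; best chair for trans: E = 0.49 kcal/mol.
The cis isomer is lower by 0.49 kcal/mol.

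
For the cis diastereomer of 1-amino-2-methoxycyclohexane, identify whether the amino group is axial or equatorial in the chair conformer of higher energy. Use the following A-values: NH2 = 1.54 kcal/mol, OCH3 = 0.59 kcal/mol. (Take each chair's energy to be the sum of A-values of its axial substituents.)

C1 and C2 have opposite parity, so for the cis isomer the two substituents are one axial and one equatorial in each chair.
Chair I (amino axial, methoxy equatorial): E = 1.54 kcal/mol.
Chair II (amino equatorial, methoxy axial): E = 0.59 kcal/mol.
Chair I is the less stable (higher-energy) conformer, and in that chair the amino group is axial.

axial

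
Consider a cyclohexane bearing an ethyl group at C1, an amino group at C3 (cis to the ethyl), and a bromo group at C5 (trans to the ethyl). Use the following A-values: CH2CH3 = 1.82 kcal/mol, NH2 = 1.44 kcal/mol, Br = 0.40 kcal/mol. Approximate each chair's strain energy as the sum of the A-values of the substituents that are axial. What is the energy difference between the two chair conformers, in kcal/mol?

Chair I (ethyl axial, amino axial, bromo equatorial): E = 3.26 kcal/mol.
Chair II (ethyl equatorial, amino equatorial, bromo axial): E = 0.40 kcal/mol.
ΔE = 3.26 − 0.40 = 2.86 kcal/mol; chair II is more stable.

2.86 kcal/mol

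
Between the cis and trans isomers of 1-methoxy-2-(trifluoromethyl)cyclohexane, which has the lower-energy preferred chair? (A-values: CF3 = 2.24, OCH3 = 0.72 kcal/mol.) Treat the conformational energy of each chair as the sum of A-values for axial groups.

trans

At 1,2 positions (parity opposite): cis → (a,e or e,a); trans → (e,e or a,a).
Best chair for cis: E = 0.72 kcal/mol; best chair for trans: E = 0.00 kcal/mol.
The trans isomer is lower by 0.72 kcal/mol.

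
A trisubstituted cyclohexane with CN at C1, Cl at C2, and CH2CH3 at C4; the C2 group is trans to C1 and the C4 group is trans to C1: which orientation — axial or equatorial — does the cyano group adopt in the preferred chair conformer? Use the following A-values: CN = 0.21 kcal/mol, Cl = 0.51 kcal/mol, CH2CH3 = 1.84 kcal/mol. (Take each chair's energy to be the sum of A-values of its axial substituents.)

Chair I (cyano axial, chloro axial, ethyl axial): E = 2.56 kcal/mol.
Chair II (cyano equatorial, chloro equatorial, ethyl equatorial): E = 0.00 kcal/mol.
Chair II is the more stable (lower-energy) conformer, and in that chair the cyano group is equatorial.

equatorial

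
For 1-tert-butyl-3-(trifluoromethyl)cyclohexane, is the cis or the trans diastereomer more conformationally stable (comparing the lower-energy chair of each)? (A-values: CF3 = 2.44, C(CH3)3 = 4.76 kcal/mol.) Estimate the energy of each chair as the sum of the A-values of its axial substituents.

cis

At 1,3 positions (parity same): cis → (e,e or a,a); trans → (a,e or e,a).
Best chair for cis: E = 0.00 kcal/mol; best chair for trans: E = 2.44 kcal/mol.
The cis isomer is lower by 2.44 kcal/mol.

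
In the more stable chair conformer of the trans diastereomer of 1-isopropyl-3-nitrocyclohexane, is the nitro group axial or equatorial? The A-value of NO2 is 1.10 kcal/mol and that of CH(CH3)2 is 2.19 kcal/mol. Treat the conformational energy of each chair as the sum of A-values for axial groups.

axial

C1 and C3 have the same parity, so for the trans isomer the two substituents are one axial and one equatorial in each chair.
Chair I (nitro axial, isopropyl equatorial): E = 1.10 kcal/mol.
Chair II (nitro equatorial, isopropyl axial): E = 2.19 kcal/mol.
Chair I is the more stable (lower-energy) conformer, and in that chair the nitro group is axial.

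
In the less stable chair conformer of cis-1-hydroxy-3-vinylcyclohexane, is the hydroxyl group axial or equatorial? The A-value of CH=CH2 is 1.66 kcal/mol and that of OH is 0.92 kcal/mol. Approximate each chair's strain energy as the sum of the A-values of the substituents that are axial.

C1 and C3 have the same parity, so for the cis isomer the two substituents are e,e in one chair and a,a in the other.
Chair I (vinyl axial, hydroxyl axial): E = 2.58 kcal/mol.
Chair II (vinyl equatorial, hydroxyl equatorial): E = 0.00 kcal/mol.
Chair I is the less stable (higher-energy) conformer, and in that chair the hydroxyl group is axial.

axial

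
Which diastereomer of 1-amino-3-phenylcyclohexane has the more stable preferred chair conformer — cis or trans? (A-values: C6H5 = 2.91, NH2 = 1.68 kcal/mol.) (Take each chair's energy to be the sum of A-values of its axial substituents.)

At 1,3 positions (parity same): cis → (e,e or a,a); trans → (a,e or e,a).
Best chair for cis: E = 0.00 kcal/mol; best chair for trans: E = 1.68 kcal/mol.
The cis isomer is lower by 1.68 kcal/mol.

cis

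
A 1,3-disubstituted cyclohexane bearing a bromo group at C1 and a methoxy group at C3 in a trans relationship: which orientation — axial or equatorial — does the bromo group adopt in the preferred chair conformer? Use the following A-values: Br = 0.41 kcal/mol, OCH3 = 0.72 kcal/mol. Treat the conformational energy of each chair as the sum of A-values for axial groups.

C1 and C3 have the same parity, so for the trans isomer the two substituents are one axial and one equatorial in each chair.
Chair I (bromo axial, methoxy equatorial): E = 0.41 kcal/mol.
Chair II (bromo equatorial, methoxy axial): E = 0.72 kcal/mol.
Chair I is the more stable (lower-energy) conformer, and in that chair the bromo group is axial.

axial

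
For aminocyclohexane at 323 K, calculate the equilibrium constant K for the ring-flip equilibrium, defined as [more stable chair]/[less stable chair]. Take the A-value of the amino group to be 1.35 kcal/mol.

One chair has the amino group axial (E = 1.35 kcal/mol) and the other has it equatorial (E = 0).
ΔG = 1.35 kcal/mol between the two chairs.
K = exp(ΔG/RT) with R = 1.987×10⁻³ kcal mol⁻¹ K⁻¹ and T = 323 K gives K ≈ 8.19.

K ≈ 8.19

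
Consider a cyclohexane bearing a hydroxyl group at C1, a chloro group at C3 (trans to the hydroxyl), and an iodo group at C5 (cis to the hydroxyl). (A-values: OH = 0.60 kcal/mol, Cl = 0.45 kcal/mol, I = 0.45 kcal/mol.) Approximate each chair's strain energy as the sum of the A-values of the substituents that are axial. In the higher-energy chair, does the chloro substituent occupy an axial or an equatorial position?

equatorial

Chair I (hydroxyl axial, chloro equatorial, iodo axial): E = 1.05 kcal/mol.
Chair II (hydroxyl equatorial, chloro axial, iodo equatorial): E = 0.45 kcal/mol.
Chair I is the less stable (higher-energy) conformer, and in that chair the chloro group is equatorial.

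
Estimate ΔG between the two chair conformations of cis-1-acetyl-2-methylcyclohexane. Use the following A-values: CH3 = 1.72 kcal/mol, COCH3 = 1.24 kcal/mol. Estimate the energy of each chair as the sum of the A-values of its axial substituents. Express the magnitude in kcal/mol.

C1 and C2 have opposite parity, so for the cis isomer the two substituents are one axial and one equatorial in each chair.
Chair I (methyl axial, acetyl equatorial): E = 1.72 kcal/mol.
Chair II (methyl equatorial, acetyl axial): E = 1.24 kcal/mol.
ΔE = 1.72 − 1.24 = 0.48 kcal/mol; chair II is more stable.

0.48 kcal/mol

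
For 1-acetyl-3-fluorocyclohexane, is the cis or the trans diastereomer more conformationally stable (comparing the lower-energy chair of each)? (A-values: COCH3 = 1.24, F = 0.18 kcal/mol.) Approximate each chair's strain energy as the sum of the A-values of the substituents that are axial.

cis

At 1,3 positions (parity same): cis → (e,e or a,a); trans → (a,e or e,a).
Best chair for cis: E = 0.00 kcal/mol; best chair for trans: E = 0.18 kcal/mol.
The cis isomer is lower by 0.18 kcal/mol.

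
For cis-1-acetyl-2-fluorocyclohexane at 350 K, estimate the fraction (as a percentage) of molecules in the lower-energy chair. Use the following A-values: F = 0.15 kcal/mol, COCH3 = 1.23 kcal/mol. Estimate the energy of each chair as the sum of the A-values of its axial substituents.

82.5%

C1 and C2 have opposite parity, so for the cis isomer the two substituents are one axial and one equatorial in each chair.
Chair I (fluoro axial, acetyl equatorial): E = 0.15 kcal/mol; chair II (fluoro equatorial, acetyl axial): E = 1.23 kcal/mol.
ΔG = 1.08 kcal/mol between the two chairs.
K = exp(ΔG/RT) with R = 1.987×10⁻³ kcal mol⁻¹ K⁻¹ and T = 350 K gives K ≈ 4.73.
Fraction in the lower-energy chair = K/(K+1) = 82.5%.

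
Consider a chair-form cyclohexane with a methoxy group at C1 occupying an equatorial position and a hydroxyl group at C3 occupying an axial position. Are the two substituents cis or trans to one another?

trans

C1 and C3 have the same parity, so their axial bonds point in the same direction.
With same-parity carbons, two substituents on the same face are both axial or both equatorial; opposite faces give one of each.
Here the groups are equatorial/axial → opposite face → trans.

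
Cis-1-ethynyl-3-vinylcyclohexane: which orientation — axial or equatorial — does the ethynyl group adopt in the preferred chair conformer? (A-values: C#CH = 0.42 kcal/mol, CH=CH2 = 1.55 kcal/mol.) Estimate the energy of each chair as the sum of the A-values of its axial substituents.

equatorial

C1 and C3 have the same parity, so for the cis isomer the two substituents are e,e in one chair and a,a in the other.
Chair I (ethynyl axial, vinyl axial): E = 1.97 kcal/mol.
Chair II (ethynyl equatorial, vinyl equatorial): E = 0.00 kcal/mol.
Chair II is the more stable (lower-energy) conformer, and in that chair the ethynyl group is equatorial.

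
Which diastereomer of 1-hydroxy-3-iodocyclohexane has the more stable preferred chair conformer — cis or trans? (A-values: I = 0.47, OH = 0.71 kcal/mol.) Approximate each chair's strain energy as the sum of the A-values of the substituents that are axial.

At 1,3 positions (parity same): cis → (e,e or a,a); trans → (a,e or e,a).
Best chair for cis: E = 0.00 kcal/mol; best chair for trans: E = 0.47 kcal/mol.
The cis isomer is lower by 0.47 kcal/mol.

cis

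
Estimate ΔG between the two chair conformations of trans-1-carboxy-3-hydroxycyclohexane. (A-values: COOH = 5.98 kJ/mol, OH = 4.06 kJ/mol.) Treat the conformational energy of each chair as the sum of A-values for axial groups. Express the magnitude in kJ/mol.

C1 and C3 have the same parity, so for the trans isomer the two substituents are one axial and one equatorial in each chair.
Chair I (carboxyl axial, hydroxyl equatorial): E = 5.98 kJ/mol.
Chair II (carboxyl equatorial, hydroxyl axial): E = 4.06 kJ/mol.
ΔE = 5.98 − 4.06 = 1.92 kJ/mol; chair II is more stable.

1.92 kJ/mol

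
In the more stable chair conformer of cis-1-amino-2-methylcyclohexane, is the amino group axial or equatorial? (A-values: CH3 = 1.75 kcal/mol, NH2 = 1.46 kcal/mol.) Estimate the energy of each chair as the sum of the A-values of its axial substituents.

axial

C1 and C2 have opposite parity, so for the cis isomer the two substituents are one axial and one equatorial in each chair.
Chair I (methyl axial, amino equatorial): E = 1.75 kcal/mol.
Chair II (methyl equatorial, amino axial): E = 1.46 kcal/mol.
Chair II is the more stable (lower-energy) conformer, and in that chair the amino group is axial.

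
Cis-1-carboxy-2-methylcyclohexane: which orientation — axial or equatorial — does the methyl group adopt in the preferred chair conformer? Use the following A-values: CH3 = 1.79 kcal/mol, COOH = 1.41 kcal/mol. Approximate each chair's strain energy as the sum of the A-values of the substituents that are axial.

equatorial

C1 and C2 have opposite parity, so for the cis isomer the two substituents are one axial and one equatorial in each chair.
Chair I (methyl axial, carboxyl equatorial): E = 1.79 kcal/mol.
Chair II (methyl equatorial, carboxyl axial): E = 1.41 kcal/mol.
Chair II is the more stable (lower-energy) conformer, and in that chair the methyl group is equatorial.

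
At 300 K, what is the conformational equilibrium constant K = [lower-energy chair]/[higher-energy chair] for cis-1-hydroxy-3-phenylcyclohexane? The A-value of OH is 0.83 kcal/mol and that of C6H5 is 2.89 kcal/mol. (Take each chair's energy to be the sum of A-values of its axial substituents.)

C1 and C3 have the same parity, so for the cis isomer the two substituents are e,e in one chair and a,a in the other.
Chair I (hydroxyl axial, phenyl axial): E = 3.72 kcal/mol; chair II (hydroxyl equatorial, phenyl equatorial): E = 0.00 kcal/mol.
ΔG = 3.72 kcal/mol between the two chairs.
K = exp(ΔG/RT) with R = 1.987×10⁻³ kcal mol⁻¹ K⁻¹ and T = 300 K gives K ≈ 513.

K ≈ 513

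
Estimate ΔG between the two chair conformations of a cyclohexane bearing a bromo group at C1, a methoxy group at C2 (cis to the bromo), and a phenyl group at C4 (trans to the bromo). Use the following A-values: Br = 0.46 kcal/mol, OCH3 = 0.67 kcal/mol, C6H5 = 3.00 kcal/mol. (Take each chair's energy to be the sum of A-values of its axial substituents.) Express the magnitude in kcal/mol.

Chair I (bromo axial, methoxy equatorial, phenyl axial): E = 3.46 kcal/mol.
Chair II (bromo equatorial, methoxy axial, phenyl equatorial): E = 0.67 kcal/mol.
ΔE = 3.46 − 0.67 = 2.79 kcal/mol; chair II is more stable.

2.79 kcal/mol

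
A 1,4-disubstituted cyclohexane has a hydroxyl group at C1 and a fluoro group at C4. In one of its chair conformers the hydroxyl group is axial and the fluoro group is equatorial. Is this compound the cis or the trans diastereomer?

cis

C1 and C4 have opposite parity, so their axial bonds point in opposite directions.
With opposite-parity carbons, two substituents on the same face are one axial and one equatorial; opposite faces give both axial or both equatorial.
Here the groups are axial/equatorial → same face → cis.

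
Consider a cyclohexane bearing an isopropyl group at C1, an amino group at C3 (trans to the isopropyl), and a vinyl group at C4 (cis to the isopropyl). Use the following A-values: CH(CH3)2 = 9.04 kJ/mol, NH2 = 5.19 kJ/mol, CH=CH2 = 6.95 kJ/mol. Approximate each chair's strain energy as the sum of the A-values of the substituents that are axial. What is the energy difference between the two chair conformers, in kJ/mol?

3.10 kJ/mol

Chair I (isopropyl axial, amino equatorial, vinyl equatorial): E = 9.04 kJ/mol.
Chair II (isopropyl equatorial, amino axial, vinyl axial): E = 12.14 kJ/mol.
ΔE = 12.14 − 9.04 = 3.10 kJ/mol; chair I is more stable.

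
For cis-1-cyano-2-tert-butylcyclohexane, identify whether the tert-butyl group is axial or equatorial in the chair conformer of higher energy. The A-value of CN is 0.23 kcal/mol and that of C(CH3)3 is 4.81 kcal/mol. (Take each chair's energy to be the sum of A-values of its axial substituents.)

C1 and C2 have opposite parity, so for the cis isomer the two substituents are one axial and one equatorial in each chair.
Chair I (cyano axial, tert-butyl equatorial): E = 0.23 kcal/mol.
Chair II (cyano equatorial, tert-butyl axial): E = 4.81 kcal/mol.
Chair II is the less stable (higher-energy) conformer, and in that chair the tert-butyl group is axial.

axial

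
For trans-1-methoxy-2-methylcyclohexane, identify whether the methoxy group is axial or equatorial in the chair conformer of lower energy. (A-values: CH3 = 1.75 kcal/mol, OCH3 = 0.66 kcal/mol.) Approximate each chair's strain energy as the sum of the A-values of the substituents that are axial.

C1 and C2 have opposite parity, so for the trans isomer the two substituents are e,e in one chair and a,a in the other.
Chair I (methyl axial, methoxy axial): E = 2.41 kcal/mol.
Chair II (methyl equatorial, methoxy equatorial): E = 0.00 kcal/mol.
Chair II is the more stable (lower-energy) conformer, and in that chair the methoxy group is equatorial.

equatorial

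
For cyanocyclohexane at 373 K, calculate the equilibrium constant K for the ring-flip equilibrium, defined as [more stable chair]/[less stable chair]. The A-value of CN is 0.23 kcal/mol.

One chair has the cyano group axial (E = 0.23 kcal/mol) and the other has it equatorial (E = 0).
ΔG = 0.23 kcal/mol between the two chairs.
K = exp(ΔG/RT) with R = 1.987×10⁻³ kcal mol⁻¹ K⁻¹ and T = 373 K gives K ≈ 1.36.

K ≈ 1.36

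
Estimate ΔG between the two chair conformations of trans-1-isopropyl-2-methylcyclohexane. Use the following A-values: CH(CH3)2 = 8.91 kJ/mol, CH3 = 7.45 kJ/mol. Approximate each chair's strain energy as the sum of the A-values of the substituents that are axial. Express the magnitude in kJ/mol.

C1 and C2 have opposite parity, so for the trans isomer the two substituents are e,e in one chair and a,a in the other.
Chair I (isopropyl axial, methyl axial): E = 16.36 kJ/mol.
Chair II (isopropyl equatorial, methyl equatorial): E = 0.00 kJ/mol.
ΔE = 16.36 − 0.00 = 16.36 kJ/mol; chair II is more stable.

16.36 kJ/mol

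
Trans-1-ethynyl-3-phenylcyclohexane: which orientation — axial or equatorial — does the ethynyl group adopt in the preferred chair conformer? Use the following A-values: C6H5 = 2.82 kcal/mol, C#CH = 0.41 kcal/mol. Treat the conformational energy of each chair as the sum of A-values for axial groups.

C1 and C3 have the same parity, so for the trans isomer the two substituents are one axial and one equatorial in each chair.
Chair I (phenyl axial, ethynyl equatorial): E = 2.82 kcal/mol.
Chair II (phenyl equatorial, ethynyl axial): E = 0.41 kcal/mol.
Chair II is the more stable (lower-energy) conformer, and in that chair the ethynyl group is axial.

axial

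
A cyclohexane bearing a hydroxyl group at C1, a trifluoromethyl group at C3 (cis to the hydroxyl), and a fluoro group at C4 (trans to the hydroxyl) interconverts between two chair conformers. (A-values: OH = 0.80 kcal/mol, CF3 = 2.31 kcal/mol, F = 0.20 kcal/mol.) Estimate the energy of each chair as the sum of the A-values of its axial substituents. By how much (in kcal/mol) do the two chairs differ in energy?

Chair I (hydroxyl axial, trifluoromethyl axial, fluoro axial): E = 3.31 kcal/mol.
Chair II (hydroxyl equatorial, trifluoromethyl equatorial, fluoro equatorial): E = 0.00 kcal/mol.
ΔE = 3.31 − 0.00 = 3.31 kcal/mol; chair II is more stable.

3.31 kcal/mol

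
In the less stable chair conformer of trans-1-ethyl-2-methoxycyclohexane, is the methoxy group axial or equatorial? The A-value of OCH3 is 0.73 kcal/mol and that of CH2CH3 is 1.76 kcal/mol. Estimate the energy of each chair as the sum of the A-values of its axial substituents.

axial

C1 and C2 have opposite parity, so for the trans isomer the two substituents are e,e in one chair and a,a in the other.
Chair I (methoxy axial, ethyl axial): E = 2.49 kcal/mol.
Chair II (methoxy equatorial, ethyl equatorial): E = 0.00 kcal/mol.
Chair I is the less stable (higher-energy) conformer, and in that chair the methoxy group is axial.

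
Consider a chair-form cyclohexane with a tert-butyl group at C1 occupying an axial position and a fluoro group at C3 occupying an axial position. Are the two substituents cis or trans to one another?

cis

C1 and C3 have the same parity, so their axial bonds point in the same direction.
With same-parity carbons, two substituents on the same face are both axial or both equatorial; opposite faces give one of each.
Here the groups are axial/axial → same face → cis.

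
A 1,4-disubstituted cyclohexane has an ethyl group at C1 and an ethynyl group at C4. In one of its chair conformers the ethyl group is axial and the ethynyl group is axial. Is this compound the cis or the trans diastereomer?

C1 and C4 have opposite parity, so their axial bonds point in opposite directions.
With opposite-parity carbons, two substituents on the same face are one axial and one equatorial; opposite faces give both axial or both equatorial.
Here the groups are axial/axial → opposite face → trans.

trans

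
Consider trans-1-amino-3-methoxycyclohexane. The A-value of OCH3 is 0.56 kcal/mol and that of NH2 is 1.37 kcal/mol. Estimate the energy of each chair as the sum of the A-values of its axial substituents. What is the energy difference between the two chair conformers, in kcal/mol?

C1 and C3 have the same parity, so for the trans isomer the two substituents are one axial and one equatorial in each chair.
Chair I (methoxy axial, amino equatorial): E = 0.56 kcal/mol.
Chair II (methoxy equatorial, amino axial): E = 1.37 kcal/mol.
ΔE = 1.37 − 0.56 = 0.81 kcal/mol; chair I is more stable.

0.81 kcal/mol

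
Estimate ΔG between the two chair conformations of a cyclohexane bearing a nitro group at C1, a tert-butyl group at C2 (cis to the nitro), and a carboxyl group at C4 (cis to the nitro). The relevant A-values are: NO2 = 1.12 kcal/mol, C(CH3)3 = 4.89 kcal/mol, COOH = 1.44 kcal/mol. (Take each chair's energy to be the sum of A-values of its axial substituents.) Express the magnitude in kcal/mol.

5.21 kcal/mol

Chair I (nitro axial, tert-butyl equatorial, carboxyl equatorial): E = 1.12 kcal/mol.
Chair II (nitro equatorial, tert-butyl axial, carboxyl axial): E = 6.33 kcal/mol.
ΔE = 6.33 − 1.12 = 5.21 kcal/mol; chair I is more stable.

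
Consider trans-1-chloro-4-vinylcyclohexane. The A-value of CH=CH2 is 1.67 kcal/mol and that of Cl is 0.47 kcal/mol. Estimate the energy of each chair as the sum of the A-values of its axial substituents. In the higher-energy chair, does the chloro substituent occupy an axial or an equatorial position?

axial

C1 and C4 have opposite parity, so for the trans isomer the two substituents are e,e in one chair and a,a in the other.
Chair I (vinyl axial, chloro axial): E = 2.14 kcal/mol.
Chair II (vinyl equatorial, chloro equatorial): E = 0.00 kcal/mol.
Chair I is the less stable (higher-energy) conformer, and in that chair the chloro group is axial.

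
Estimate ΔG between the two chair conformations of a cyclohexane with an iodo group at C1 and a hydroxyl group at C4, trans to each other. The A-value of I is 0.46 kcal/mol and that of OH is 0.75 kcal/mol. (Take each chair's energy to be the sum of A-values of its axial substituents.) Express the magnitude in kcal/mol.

1.21 kcal/mol

C1 and C4 have opposite parity, so for the trans isomer the two substituents are e,e in one chair and a,a in the other.
Chair I (iodo axial, hydroxyl axial): E = 1.21 kcal/mol.
Chair II (iodo equatorial, hydroxyl equatorial): E = 0.00 kcal/mol.
ΔE = 1.21 − 0.00 = 1.21 kcal/mol; chair II is more stable.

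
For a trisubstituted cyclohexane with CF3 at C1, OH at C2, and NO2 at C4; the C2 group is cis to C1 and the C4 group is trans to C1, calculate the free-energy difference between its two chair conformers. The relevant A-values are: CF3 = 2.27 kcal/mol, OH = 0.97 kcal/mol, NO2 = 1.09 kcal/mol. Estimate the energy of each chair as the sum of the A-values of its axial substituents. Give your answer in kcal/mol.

Chair I (trifluoromethyl axial, hydroxyl equatorial, nitro axial): E = 3.36 kcal/mol.
Chair II (trifluoromethyl equatorial, hydroxyl axial, nitro equatorial): E = 0.97 kcal/mol.
ΔE = 3.36 − 0.97 = 2.39 kcal/mol; chair II is more stable.

2.39 kcal/mol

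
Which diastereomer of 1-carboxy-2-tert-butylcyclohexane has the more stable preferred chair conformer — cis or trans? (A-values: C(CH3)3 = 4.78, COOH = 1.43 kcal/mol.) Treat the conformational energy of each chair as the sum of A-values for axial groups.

At 1,2 positions (parity opposite): cis → (a,e or e,a); trans → (e,e or a,a).
Best chair for cis: E = 1.43 kcal/mol; best chair for trans: E = 0.00 kcal/mol.
The trans isomer is lower by 1.43 kcal/mol.

trans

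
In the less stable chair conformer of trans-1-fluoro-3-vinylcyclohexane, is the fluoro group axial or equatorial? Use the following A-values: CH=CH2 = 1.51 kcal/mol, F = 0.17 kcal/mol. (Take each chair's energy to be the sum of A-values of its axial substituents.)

equatorial

C1 and C3 have the same parity, so for the trans isomer the two substituents are one axial and one equatorial in each chair.
Chair I (vinyl axial, fluoro equatorial): E = 1.51 kcal/mol.
Chair II (vinyl equatorial, fluoro axial): E = 0.17 kcal/mol.
Chair I is the less stable (higher-energy) conformer, and in that chair the fluoro group is equatorial.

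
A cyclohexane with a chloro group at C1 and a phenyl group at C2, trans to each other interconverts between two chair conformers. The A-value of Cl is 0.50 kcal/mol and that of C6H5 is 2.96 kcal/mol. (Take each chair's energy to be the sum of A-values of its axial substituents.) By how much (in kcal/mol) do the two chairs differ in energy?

C1 and C2 have opposite parity, so for the trans isomer the two substituents are e,e in one chair and a,a in the other.
Chair I (chloro axial, phenyl axial): E = 3.46 kcal/mol.
Chair II (chloro equatorial, phenyl equatorial): E = 0.00 kcal/mol.
ΔE = 3.46 − 0.00 = 3.46 kcal/mol; chair II is more stable.

3.46 kcal/mol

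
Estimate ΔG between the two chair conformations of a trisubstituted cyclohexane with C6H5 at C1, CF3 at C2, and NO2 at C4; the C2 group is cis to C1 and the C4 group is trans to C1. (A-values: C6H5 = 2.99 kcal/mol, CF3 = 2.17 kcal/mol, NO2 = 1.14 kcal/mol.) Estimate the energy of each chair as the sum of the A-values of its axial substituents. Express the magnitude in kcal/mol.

Chair I (phenyl axial, trifluoromethyl equatorial, nitro axial): E = 4.13 kcal/mol.
Chair II (phenyl equatorial, trifluoromethyl axial, nitro equatorial): E = 2.17 kcal/mol.
ΔE = 4.13 − 2.17 = 1.96 kcal/mol; chair II is more stable.

1.96 kcal/mol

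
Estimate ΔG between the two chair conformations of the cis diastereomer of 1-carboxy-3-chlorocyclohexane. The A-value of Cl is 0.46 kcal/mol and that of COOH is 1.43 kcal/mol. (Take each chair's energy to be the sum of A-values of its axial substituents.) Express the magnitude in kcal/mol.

C1 and C3 have the same parity, so for the cis isomer the two substituents are e,e in one chair and a,a in the other.
Chair I (chloro axial, carboxyl axial): E = 1.89 kcal/mol.
Chair II (chloro equatorial, carboxyl equatorial): E = 0.00 kcal/mol.
ΔE = 1.89 − 0.00 = 1.89 kcal/mol; chair II is more stable.

1.89 kcal/mol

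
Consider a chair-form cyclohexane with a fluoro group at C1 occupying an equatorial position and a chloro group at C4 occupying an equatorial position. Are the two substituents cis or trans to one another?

trans

C1 and C4 have opposite parity, so their axial bonds point in opposite directions.
With opposite-parity carbons, two substituents on the same face are one axial and one equatorial; opposite faces give both axial or both equatorial.
Here the groups are equatorial/equatorial → opposite face → trans.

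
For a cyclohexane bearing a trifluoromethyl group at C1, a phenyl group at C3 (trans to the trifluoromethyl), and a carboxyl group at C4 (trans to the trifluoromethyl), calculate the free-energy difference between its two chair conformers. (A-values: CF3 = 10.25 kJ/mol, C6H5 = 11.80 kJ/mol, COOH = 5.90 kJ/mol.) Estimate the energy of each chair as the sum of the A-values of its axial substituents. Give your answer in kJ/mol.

Chair I (trifluoromethyl axial, phenyl equatorial, carboxyl axial): E = 16.15 kJ/mol.
Chair II (trifluoromethyl equatorial, phenyl axial, carboxyl equatorial): E = 11.80 kJ/mol.
ΔE = 16.15 − 11.80 = 4.35 kJ/mol; chair II is more stable.

4.35 kJ/mol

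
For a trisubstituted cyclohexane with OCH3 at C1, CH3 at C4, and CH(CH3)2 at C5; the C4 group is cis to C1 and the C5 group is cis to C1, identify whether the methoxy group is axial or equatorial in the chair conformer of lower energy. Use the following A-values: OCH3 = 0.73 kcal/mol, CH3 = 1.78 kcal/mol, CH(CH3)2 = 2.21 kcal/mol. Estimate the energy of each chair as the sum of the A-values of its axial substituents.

equatorial

Chair I (methoxy axial, methyl equatorial, isopropyl axial): E = 2.94 kcal/mol.
Chair II (methoxy equatorial, methyl axial, isopropyl equatorial): E = 1.78 kcal/mol.
Chair II is the more stable (lower-energy) conformer, and in that chair the methoxy group is equatorial.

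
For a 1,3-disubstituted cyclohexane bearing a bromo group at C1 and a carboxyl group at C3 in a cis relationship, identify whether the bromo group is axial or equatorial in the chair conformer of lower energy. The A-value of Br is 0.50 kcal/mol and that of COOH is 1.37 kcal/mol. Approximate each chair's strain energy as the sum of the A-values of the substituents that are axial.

C1 and C3 have the same parity, so for the cis isomer the two substituents are e,e in one chair and a,a in the other.
Chair I (bromo axial, carboxyl axial): E = 1.87 kcal/mol.
Chair II (bromo equatorial, carboxyl equatorial): E = 0.00 kcal/mol.
Chair II is the more stable (lower-energy) conformer, and in that chair the bromo group is equatorial.

equatorial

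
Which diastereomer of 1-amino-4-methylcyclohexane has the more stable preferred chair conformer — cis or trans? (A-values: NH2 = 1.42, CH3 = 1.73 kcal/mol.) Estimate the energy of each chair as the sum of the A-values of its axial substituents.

At 1,4 positions (parity opposite): cis → (a,e or e,a); trans → (e,e or a,a).
Best chair for cis: E = 1.42 kcal/mol; best chair for trans: E = 0.00 kcal/mol.
The trans isomer is lower by 1.42 kcal/mol.

trans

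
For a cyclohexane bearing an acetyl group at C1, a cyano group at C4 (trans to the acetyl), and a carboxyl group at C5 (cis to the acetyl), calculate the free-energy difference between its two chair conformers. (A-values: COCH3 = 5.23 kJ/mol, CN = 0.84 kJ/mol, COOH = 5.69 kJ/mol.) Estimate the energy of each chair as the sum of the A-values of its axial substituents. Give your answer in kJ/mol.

11.76 kJ/mol

Chair I (acetyl axial, cyano axial, carboxyl axial): E = 11.76 kJ/mol.
Chair II (acetyl equatorial, cyano equatorial, carboxyl equatorial): E = 0.00 kJ/mol.
ΔE = 11.76 − 0.00 = 11.76 kJ/mol; chair II is more stable.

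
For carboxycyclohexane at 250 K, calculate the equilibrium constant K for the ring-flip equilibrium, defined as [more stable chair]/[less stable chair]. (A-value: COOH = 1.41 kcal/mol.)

K ≈ 17.1

One chair has the carboxyl group axial (E = 1.41 kcal/mol) and the other has it equatorial (E = 0).
ΔG = 1.41 kcal/mol between the two chairs.
K = exp(ΔG/RT) with R = 1.987×10⁻³ kcal mol⁻¹ K⁻¹ and T = 250 K gives K ≈ 17.1.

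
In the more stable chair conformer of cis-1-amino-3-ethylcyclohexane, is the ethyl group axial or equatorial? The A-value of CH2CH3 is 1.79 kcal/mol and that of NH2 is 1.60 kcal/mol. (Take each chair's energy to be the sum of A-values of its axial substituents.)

equatorial

C1 and C3 have the same parity, so for the cis isomer the two substituents are e,e in one chair and a,a in the other.
Chair I (ethyl axial, amino axial): E = 3.39 kcal/mol.
Chair II (ethyl equatorial, amino equatorial): E = 0.00 kcal/mol.
Chair II is the more stable (lower-energy) conformer, and in that chair the ethyl group is equatorial.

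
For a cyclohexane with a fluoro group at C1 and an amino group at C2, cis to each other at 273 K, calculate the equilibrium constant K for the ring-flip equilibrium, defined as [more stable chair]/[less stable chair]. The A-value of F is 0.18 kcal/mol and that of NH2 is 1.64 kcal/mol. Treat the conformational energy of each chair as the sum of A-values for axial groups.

K ≈ 14.8

C1 and C2 have opposite parity, so for the cis isomer the two substituents are one axial and one equatorial in each chair.
Chair I (fluoro axial, amino equatorial): E = 0.18 kcal/mol; chair II (fluoro equatorial, amino axial): E = 1.64 kcal/mol.
ΔG = 1.46 kcal/mol between the two chairs.
K = exp(ΔG/RT) with R = 1.987×10⁻³ kcal mol⁻¹ K⁻¹ and T = 273 K gives K ≈ 14.8.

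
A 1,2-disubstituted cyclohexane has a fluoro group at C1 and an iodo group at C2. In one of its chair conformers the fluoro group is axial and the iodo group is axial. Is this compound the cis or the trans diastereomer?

trans

C1 and C2 have opposite parity, so their axial bonds point in opposite directions.
With opposite-parity carbons, two substituents on the same face are one axial and one equatorial; opposite faces give both axial or both equatorial.
Here the groups are axial/axial → opposite face → trans.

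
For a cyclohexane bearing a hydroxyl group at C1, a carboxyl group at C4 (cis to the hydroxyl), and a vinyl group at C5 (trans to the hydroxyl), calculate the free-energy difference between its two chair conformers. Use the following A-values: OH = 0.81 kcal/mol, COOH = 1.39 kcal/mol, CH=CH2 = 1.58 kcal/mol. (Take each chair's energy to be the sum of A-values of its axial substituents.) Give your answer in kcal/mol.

2.16 kcal/mol

Chair I (hydroxyl axial, carboxyl equatorial, vinyl equatorial): E = 0.81 kcal/mol.
Chair II (hydroxyl equatorial, carboxyl axial, vinyl axial): E = 2.97 kcal/mol.
ΔE = 2.97 − 0.81 = 2.16 kcal/mol; chair I is more stable.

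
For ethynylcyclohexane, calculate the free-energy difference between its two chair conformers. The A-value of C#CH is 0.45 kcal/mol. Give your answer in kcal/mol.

0.45 kcal/mol

A monosubstituted cyclohexane has one chair with the ethynyl group axial (E = A = 0.45 kcal/mol) and one with it equatorial (E = 0).
ΔE = 0.45 − 0 = 0.45 kcal/mol.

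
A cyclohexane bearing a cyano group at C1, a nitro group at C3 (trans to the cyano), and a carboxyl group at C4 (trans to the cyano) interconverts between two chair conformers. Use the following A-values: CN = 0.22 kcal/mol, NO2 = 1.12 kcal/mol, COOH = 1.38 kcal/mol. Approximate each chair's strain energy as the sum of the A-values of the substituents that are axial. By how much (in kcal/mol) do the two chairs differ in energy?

Chair I (cyano axial, nitro equatorial, carboxyl axial): E = 1.60 kcal/mol.
Chair II (cyano equatorial, nitro axial, carboxyl equatorial): E = 1.12 kcal/mol.
ΔE = 1.60 − 1.12 = 0.48 kcal/mol; chair II is more stable.

0.48 kcal/mol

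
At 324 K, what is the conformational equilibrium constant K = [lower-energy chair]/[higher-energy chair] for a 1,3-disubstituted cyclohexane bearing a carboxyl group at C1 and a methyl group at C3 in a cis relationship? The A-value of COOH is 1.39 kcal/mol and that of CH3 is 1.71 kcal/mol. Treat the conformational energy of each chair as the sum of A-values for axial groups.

C1 and C3 have the same parity, so for the cis isomer the two substituents are e,e in one chair and a,a in the other.
Chair I (carboxyl axial, methyl axial): E = 3.10 kcal/mol; chair II (carboxyl equatorial, methyl equatorial): E = 0.00 kcal/mol.
ΔG = 3.10 kcal/mol between the two chairs.
K = exp(ΔG/RT) with R = 1.987×10⁻³ kcal mol⁻¹ K⁻¹ and T = 324 K gives K ≈ 123.

K ≈ 123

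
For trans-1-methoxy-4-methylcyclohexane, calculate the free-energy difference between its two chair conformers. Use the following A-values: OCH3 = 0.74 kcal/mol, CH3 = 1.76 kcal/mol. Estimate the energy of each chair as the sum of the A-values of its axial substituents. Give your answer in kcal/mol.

C1 and C4 have opposite parity, so for the trans isomer the two substituents are e,e in one chair and a,a in the other.
Chair I (methoxy axial, methyl axial): E = 2.50 kcal/mol.
Chair II (methoxy equatorial, methyl equatorial): E = 0.00 kcal/mol.
ΔE = 2.50 − 0.00 = 2.50 kcal/mol; chair II is more stable.

2.50 kcal/mol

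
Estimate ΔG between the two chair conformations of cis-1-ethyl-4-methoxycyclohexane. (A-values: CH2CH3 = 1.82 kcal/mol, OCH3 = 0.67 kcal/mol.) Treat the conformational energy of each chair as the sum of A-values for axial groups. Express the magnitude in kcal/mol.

C1 and C4 have opposite parity, so for the cis isomer the two substituents are one axial and one equatorial in each chair.
Chair I (ethyl axial, methoxy equatorial): E = 1.82 kcal/mol.
Chair II (ethyl equatorial, methoxy axial): E = 0.67 kcal/mol.
ΔE = 1.82 − 0.67 = 1.15 kcal/mol; chair II is more stable.

1.15 kcal/mol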